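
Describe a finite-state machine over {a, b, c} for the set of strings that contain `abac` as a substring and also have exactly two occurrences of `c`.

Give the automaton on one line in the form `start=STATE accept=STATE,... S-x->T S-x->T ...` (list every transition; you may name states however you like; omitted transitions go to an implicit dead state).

start=s0 accept=s14 s0-a->s1 s0-b->s0 s0-c->s2 s1-a->s1 s1-b->s3 s1-c->s2 s2-a->s4 s2-b->s2 s2-c->s5 s3-a->s6 s3-b->s0 s3-c->s2 s4-a->s4 s4-b->s7 s4-c->s5 s5-a->s8 s5-b->s5 s5-c->s9 s6-a->s1 s6-b->s3 s6-c->s10 s7-a->s11 s7-b->s2 s7-c->s5 s8-a->s8 s8-b->s12 s8-c->s9 s9-a->s13 s9-b->s9 s9-c->s9 s10-a->s10 s10-b->s10 s10-c->s14 s11-a->s4 s11-b->s7 s11-c->s14 s12-a->s15 s12-b->s5 s12-c->s9 s13-a->s13 s13-b->s16 s13-c->s9 s14-a->s14 s14-b->s14 s14-c->s17 s15-a->s8 s15-b->s12 s15-c->s17 s16-a->s18 s16-b->s9 s16-c->s9 s17-a->s17 s17-b->s17 s17-c->s17 s18-a->s13 s18-b->s16 s18-c->s17

Run two small machines in parallel and take their product. One (5 states) tracks whether and how much of `abac` has been seen; the other (4 states) tracks the count of `c`s, saturating at 3. Each combined state is a pair, one component from each; accept when both components accept.
With 19 states:
          a    b    c  
>  s0     s1   s0   s2 
   s1     s1   s3   s2 
   s2     s4   s2   s5 
   s3     s6   s0   s2 
   s4     s4   s7   s5 
   s5     s8   s5   s9 
   s6     s1   s3  s10 
   s7    s11   s2   s5 
   s8     s8  s12   s9 
   s9    s13   s9   s9 
   s10   s10  s10  s14 
   s11    s4   s7  s14 
   s12   s15   s5   s9 
   s13   s13  s16   s9 
 * s14   s14  s14  s17 
   s15    s8  s12  s17 
   s16   s18   s9   s9 
   s17   s17  s17  s17 
   s18   s13  s16  s17 
(> = start, * = accepting)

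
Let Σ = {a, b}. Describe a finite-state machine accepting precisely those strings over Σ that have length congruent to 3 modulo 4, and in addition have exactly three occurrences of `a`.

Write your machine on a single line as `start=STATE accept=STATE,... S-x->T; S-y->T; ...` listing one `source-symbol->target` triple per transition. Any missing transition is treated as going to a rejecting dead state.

start=q0; accept=q6; q0-a->q1; q0-b->q2; q1-a->q3; q1-b->q4; q2-a->q4; q2-b->q5; q3-a->q6; q3-b->q7; q4-a->q7; q4-b->q8; q5-a->q8; q5-b->q9; q6-a->q10; q6-b->q11; q7-a->q11; q7-b->q12; q8-a->q12; q8-b->q13; q9-a->q13; q9-b->q0; q10-a->q10; q10-b->q10; q11-a->q10; q11-b->q14; q12-a->q14; q12-b->q15; q13-a->q15; q13-b->q1; q14-a->q10; q14-b->q16; q15-a->q16; q15-b->q3; q16-a->q10; q16-b->q6

Run two small machines in parallel and take their product. The first has 4 states tracking the input length modulo 4; the second has 5 states tracking the count of `a`s, saturating at 4. A product state is a pair (one from each), accepting exactly when both do. Minimizing collapses redundant product states.
A 17-state machine:
          a    b  
>  q0     q1   q2 
   q1     q3   q4 
   q2     q4   q5 
   q3     q6   q7 
   q4     q7   q8 
   q5     q8   q9 
 * q6    q10  q11 
   q7    q11  q12 
   q8    q12  q13 
   q9    q13   q0 
   q10   q10  q10 
   q11   q10  q14 
   q12   q14  q15 
   q13   q15   q1 
   q14   q10  q16 
   q15   q16   q3 
   q16   q10   q6 
(> = start, * = accepting)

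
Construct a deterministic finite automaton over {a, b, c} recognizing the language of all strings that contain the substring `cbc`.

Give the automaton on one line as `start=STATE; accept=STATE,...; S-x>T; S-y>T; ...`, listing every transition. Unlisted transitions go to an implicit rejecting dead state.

Track how much of `cbc` has been matched so far: state s0 is no progress, s3 is the absorbing accept state reached once `cbc` has occurred. Intermediate states record partial matches; on a mismatch, fall back to the longest reusable overlap.
A 4-state machine:
        a   b   c  
>  s0   s0  s0  s1 
   s1   s0  s2  s1 
   s2   s0  s0  s3 
 * s3   s3  s3  s3 
(> = start, * = accepting)

start=s0; accept=s3; s0-a>s0; s0-b>s0; s0-c>s1; s1-a>s0; s1-b>s2; s1-c>s1; s2-a>s0; s2-b>s0; s2-c>s3; s3-a>s3; s3-b>s3; s3-c>s3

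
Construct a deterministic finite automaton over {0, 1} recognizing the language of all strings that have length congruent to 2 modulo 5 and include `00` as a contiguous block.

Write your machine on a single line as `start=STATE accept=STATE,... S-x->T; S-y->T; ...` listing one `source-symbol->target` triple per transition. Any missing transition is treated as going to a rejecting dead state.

start=q0; accept=q3; q0-0->q1; q0-1->q2; q1-0->q3; q1-1->q4; q2-0->q5; q2-1->q4; q3-0->q6; q3-1->q6; q4-0->q7; q4-1->q8; q5-0->q6; q5-1->q8; q6-0->q9; q6-1->q9; q7-0->q9; q7-1->q10; q8-0->q11; q8-1->q10; q9-0->q12; q9-1->q12; q10-0->q13; q10-1->q0; q11-0->q12; q11-1->q0; q12-0->q14; q12-1->q14; q13-0->q14; q13-1->q2; q14-0->q3; q14-1->q3

Build one automaton per condition and run them in lockstep. One (5 states) tracks the input length modulo 5; the other (3 states) tracks whether and how much of `00` has been seen. Each combined state is a pair, one component from each; accept when both components accept.
A 15-state machine:
          0    1  
>  q0     q1   q2 
   q1     q3   q4 
   q2     q5   q4 
 * q3     q6   q6 
   q4     q7   q8 
   q5     q6   q8 
   q6     q9   q9 
   q7     q9  q10 
   q8    q11  q10 
   q9    q12  q12 
   q10   q13   q0 
   q11   q12   q0 
   q12   q14  q14 
   q13   q14   q2 
   q14    q3   q3 
(> = start, * = accepting)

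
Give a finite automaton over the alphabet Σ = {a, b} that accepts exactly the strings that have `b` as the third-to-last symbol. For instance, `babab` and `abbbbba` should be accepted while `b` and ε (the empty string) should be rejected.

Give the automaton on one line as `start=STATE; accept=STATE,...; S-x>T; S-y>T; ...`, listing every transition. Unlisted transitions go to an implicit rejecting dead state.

Because acceptance depends on a position counted from the end, the machine has to buffer the most recent 3 symbols. Make each state the string of the last up-to-3 symbols read; on input `x` shift the window left and append `x`. Accept when the buffered window has length 3 and begins with `b`.
15 states suffice.
          a    b  
>  s0     s1   s2 
   s1     s3   s4 
   s2     s5   s6 
   s3     s7   s8 
   s4     s9  s10 
   s5    s11  s12 
   s6    s13  s14 
   s7     s7   s8 
   s8     s9  s10 
   s9    s11  s12 
   s10   s13  s14 
 * s11    s7   s8 
 * s12    s9  s10 
 * s13   s11  s12 
 * s14   s13  s14 
(> = start, * = accepting)

start=s0; accept=s11,s12,s13,s14; s0-a>s1; s0-b>s2; s1-a>s3; s1-b>s4; s2-a>s5; s2-b>s6; s3-a>s7; s3-b>s8; s4-a>s9; s4-b>s10; s5-a>s11; s5-b>s12; s6-a>s13; s6-b>s14; s7-a>s7; s7-b>s8; s8-a>s9; s8-b>s10; s9-a>s11; s9-b>s12; s10-a>s13; s10-b>s14; s11-a>s7; s11-b>s8; s12-a>s9; s12-b>s10; s13-a>s11; s13-b>s12; s14-a>s13; s14-b>s14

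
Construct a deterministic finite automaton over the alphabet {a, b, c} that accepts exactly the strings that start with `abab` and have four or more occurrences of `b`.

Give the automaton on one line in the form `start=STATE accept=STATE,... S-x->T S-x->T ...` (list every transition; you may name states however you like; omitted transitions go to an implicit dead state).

start=q0 accept=q7 q0-a->q1 q0-b->q2 q0-c->q2 q1-a->q2 q1-b->q3 q1-c->q2 q2-a->q2 q2-b->q2 q2-c->q2 q3-a->q4 q3-b->q2 q3-c->q2 q4-a->q2 q4-b->q5 q4-c->q2 q5-a->q5 q5-b->q6 q5-c->q5 q6-a->q6 q6-b->q7 q6-c->q6 q7-a->q7 q7-b->q7 q7-c->q7

Run two small machines in parallel and take their product. The first has 6 states tracking whether the input so far still matches the prefix `abab`; the second has 6 states tracking the count of `b`s, saturating at 5. A product state is a pair (one from each), accepting exactly when both do. After merging equivalent states the machine shrinks.
An 8-state machine:
        a   b   c  
>  q0   q1  q2  q2 
   q1   q2  q3  q2 
   q2   q2  q2  q2 
   q3   q4  q2  q2 
   q4   q2  q5  q2 
   q5   q5  q6  q5 
   q6   q6  q7  q6 
 * q7   q7  q7  q7 
(> = start, * = accepting)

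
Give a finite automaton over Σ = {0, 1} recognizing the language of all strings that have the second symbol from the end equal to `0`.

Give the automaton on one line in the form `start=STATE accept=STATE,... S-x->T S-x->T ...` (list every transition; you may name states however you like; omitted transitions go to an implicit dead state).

start=q0 accept=q3,q4 q0-0->q1 q0-1->q2 q1-0->q3 q1-1->q4 q2-0->q5 q2-1->q6 q3-0->q3 q3-1->q4 q4-0->q5 q4-1->q6 q5-0->q3 q5-1->q4 q6-0->q5 q6-1->q6

A DFA must remember the last 2 symbols (since which symbol is second-to-last isn't known until the input ends). Use one state per possible window of the last ≤2 symbols; accept from those whose window starts with `0`.
With 7 states:
        0   1  
>  q0   q1  q2 
   q1   q3  q4 
   q2   q5  q6 
 * q3   q3  q4 
 * q4   q5  q6 
   q5   q3  q4 
   q6   q5  q6 
(> = start, * = accepting)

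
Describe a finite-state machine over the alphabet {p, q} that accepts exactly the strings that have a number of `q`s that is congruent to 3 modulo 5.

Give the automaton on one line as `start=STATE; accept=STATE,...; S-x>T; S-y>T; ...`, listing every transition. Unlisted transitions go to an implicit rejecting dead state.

The only thing that matters is how many `q`s have appeared, reduced mod 5. Use one state per residue: S0 for 0, …, S4 for 4. Reading `q` moves to the next residue; anything else stays put. S3 is accepting.
A 5-state machine:
        p   q  
>  S0   S0  S1 
   S1   S1  S2 
   S2   S2  S3 
 * S3   S3  S4 
   S4   S4  S0 
(> = start, * = accepting)

start=S0; accept=S3; S0-p>S0; S0-q>S1; S1-p>S1; S1-q>S2; S2-p>S2; S2-q>S3; S3-p>S3; S3-q>S4; S4-p>S4; S4-q>S0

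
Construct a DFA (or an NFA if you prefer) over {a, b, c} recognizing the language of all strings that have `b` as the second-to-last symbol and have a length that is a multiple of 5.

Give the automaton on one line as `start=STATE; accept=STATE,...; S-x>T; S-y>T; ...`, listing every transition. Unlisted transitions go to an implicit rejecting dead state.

Handle the two conditions separately and then intersect. The first has 13 states tracking the last 2 symbols read; the second has 5 states tracking the input length modulo 5. A product state is a pair (one from each), accepting exactly when both do. After merging equivalent states the machine shrinks.
        a   b   c  
>  S0   S1  S1  S1 
   S1   S2  S2  S2 
   S2   S3  S3  S3 
   S3   S4  S5  S4 
   S4   S0  S0  S0 
   S5   S6  S6  S6 
 * S6   S1  S1  S1 
(> = start, * = accepting)

start=S0; accept=S6; S0-a>S1; S0-b>S1; S0-c>S1; S1-a>S2; S1-b>S2; S1-c>S2; S2-a>S3; S2-b>S3; S2-c>S3; S3-a>S4; S3-b>S5; S3-c>S4; S4-a>S0; S4-b>S0; S4-c>S0; S5-a>S6; S5-b>S6; S5-c>S6; S6-a>S1; S6-b>S1; S6-c>S1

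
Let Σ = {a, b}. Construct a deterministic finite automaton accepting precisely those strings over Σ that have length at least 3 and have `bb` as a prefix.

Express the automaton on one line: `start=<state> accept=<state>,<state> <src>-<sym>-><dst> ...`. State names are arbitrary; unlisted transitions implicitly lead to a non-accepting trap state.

start=q0 accept=q4 q0-a->q1 q0-b->q2 q1-a->q1 q1-b->q1 q2-a->q1 q2-b->q3 q3-a->q4 q3-b->q4 q4-a->q4 q4-b->q4

Handle the two conditions separately and then intersect. One (5 states) tracks the input length, saturating at 4; the other (4 states) tracks whether the input so far still matches the prefix `bb`. Each combined state is a pair, one component from each; accept when both components accept. After merging equivalent states the machine shrinks.
With 5 states:
        a   b  
>  q0   q1  q2 
   q1   q1  q1 
   q2   q1  q3 
   q3   q4  q4 
 * q4   q4  q4 
(> = start, * = accepting)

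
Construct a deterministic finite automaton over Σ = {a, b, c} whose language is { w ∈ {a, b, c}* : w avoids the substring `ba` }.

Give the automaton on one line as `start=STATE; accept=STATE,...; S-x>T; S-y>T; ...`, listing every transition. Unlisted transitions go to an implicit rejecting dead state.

This is the complement of 'contains `ba`'. Use the same substring-matching states — s0 through s2 holding how much of `ba` has just been matched — but flip the accepting set: everything except the trap s2 accepts.
        a   b   c  
>* s0   s0  s1  s0 
 * s1   s2  s1  s0 
   s2   s2  s2  s2 
(> = start, * = accepting)

start=s0; accept=s0,s1; s0-a>s0; s0-b>s1; s0-c>s0; s1-a>s2; s1-b>s1; s1-c>s0; s2-a>s2; s2-b>s2; s2-c>s2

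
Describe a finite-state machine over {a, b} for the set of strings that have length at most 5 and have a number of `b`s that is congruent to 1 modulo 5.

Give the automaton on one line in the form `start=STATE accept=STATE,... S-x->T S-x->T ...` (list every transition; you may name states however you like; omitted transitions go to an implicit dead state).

Build one automaton per condition and run them in lockstep. One (7 states) tracks the input length, saturating at 6; the other (5 states) tracks the count of `b`s modulo 5. Each combined state is a pair, one component from each; accept when both components accept. Equivalent product states are then merged.
          a    b  
>  q0     q1   q2 
   q1     q3   q4 
 * q2     q4   q5 
   q3     q6   q7 
 * q4     q7   q5 
   q5     q5   q5 
   q6     q8   q9 
 * q7     q9   q5 
   q8     q5  q10 
 * q9    q10   q5 
 * q10    q5   q5 
(> = start, * = accepting)

start=q0 accept=q2,q4,q7,q9,q10 q0-a->q1 q0-b->q2 q1-a->q3 q1-b->q4 q2-a->q4 q2-b->q5 q3-a->q6 q3-b->q7 q4-a->q7 q4-b->q5 q5-a->q5 q5-b->q5 q6-a->q8 q6-b->q9 q7-a->q9 q7-b->q5 q8-a->q5 q8-b->q10 q9-a->q10 q9-b->q5 q10-a->q5 q10-b->q5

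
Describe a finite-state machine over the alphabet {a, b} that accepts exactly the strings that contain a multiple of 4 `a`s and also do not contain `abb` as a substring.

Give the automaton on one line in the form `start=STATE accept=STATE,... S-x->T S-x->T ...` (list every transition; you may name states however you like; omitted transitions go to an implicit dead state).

Run two small machines in parallel and take their product. One (4 states) tracks the count of `a`s modulo 4; the other (4 states) tracks partial matches of the forbidden pattern `abb`. Each combined state is a pair, one component from each; accept when both components accept. Minimizing collapses redundant product states.
10 states suffice.
        a   b  
>* S0   S1  S0 
   S1   S2  S3 
   S2   S4  S5 
   S3   S2  S6 
   S4   S7  S8 
   S5   S4  S6 
   S6   S6  S6 
 * S7   S1  S9 
   S8   S7  S6 
 * S9   S1  S6 
(> = start, * = accepting)

start=S0 accept=S0,S7,S9 S0-a->S1 S0-b->S0 S1-a->S2 S1-b->S3 S2-a->S4 S2-b->S5 S3-a->S2 S3-b->S6 S4-a->S7 S4-b->S8 S5-a->S4 S5-b->S6 S6-a->S6 S6-b->S6 S7-a->S1 S7-b->S9 S8-a->S7 S8-b->S6 S9-a->S1 S9-b->S6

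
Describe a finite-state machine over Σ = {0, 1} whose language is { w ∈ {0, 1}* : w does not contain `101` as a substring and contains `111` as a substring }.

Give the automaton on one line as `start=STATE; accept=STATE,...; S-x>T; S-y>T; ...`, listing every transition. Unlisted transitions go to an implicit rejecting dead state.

Handle the two conditions separately and then intersect. The first has 4 states tracking partial matches of the forbidden pattern `101`; the second has 4 states tracking whether and how much of `111` has been seen. A product state is a pair (one from each), accepting exactly when both do. After merging equivalent states the machine shrinks.
8 states suffice.
        0   1  
>  S0   S0  S1 
   S1   S2  S3 
   S2   S0  S4 
   S3   S2  S5 
   S4   S4  S4 
 * S5   S6  S5 
 * S6   S7  S4 
 * S7   S7  S5 
(> = start, * = accepting)

start=S0; accept=S5,S6,S7; S0-0>S0; S0-1>S1; S1-0>S2; S1-1>S3; S2-0>S0; S2-1>S4; S3-0>S2; S3-1>S5; S4-0>S4; S4-1>S4; S5-0>S6; S5-1>S5; S6-0>S7; S6-1>S4; S7-0>S7; S7-1>S5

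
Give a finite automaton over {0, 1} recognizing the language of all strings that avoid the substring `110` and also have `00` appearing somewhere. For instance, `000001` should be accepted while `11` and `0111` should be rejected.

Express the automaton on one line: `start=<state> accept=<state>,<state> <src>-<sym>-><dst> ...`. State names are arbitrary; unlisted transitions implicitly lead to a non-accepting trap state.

Handle the two conditions separately and then intersect. The first has 4 states tracking partial matches of the forbidden pattern `110`; the second has 3 states tracking whether and how much of `00` has been seen. A product state is a pair (one from each), accepting exactly when both do. Equivalent product states are then merged.
With 7 states:
        0   1  
>  s0   s1  s2 
   s1   s3  s2 
   s2   s1  s4 
 * s3   s3  s5 
   s4   s4  s4 
 * s5   s3  s6 
 * s6   s4  s6 
(> = start, * = accepting)

start=s0 accept=s3,s5,s6 s0-0->s1 s0-1->s2 s1-0->s3 s1-1->s2 s2-0->s1 s2-1->s4 s3-0->s3 s3-1->s5 s4-0->s4 s4-1->s4 s5-0->s3 s5-1->s6 s6-0->s4 s6-1->s6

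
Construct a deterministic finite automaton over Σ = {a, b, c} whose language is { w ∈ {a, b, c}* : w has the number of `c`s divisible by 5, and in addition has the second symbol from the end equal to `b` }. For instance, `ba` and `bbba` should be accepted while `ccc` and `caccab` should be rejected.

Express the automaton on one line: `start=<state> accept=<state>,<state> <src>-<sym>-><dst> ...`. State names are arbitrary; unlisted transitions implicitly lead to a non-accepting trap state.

start=q0 accept=q3,q4 q0-a->q0 q0-b->q1 q0-c->q2 q1-a->q3 q1-b->q4 q1-c->q2 q2-a->q2 q2-b->q2 q2-c->q5 q3-a->q0 q3-b->q1 q3-c->q2 q4-a->q3 q4-b->q4 q4-c->q2 q5-a->q5 q5-b->q5 q5-c->q6 q6-a->q6 q6-b->q6 q6-c->q7 q7-a->q7 q7-b->q8 q7-c->q0 q8-a->q7 q8-b->q8 q8-c->q3

Run two small machines in parallel and take their product. One (5 states) tracks the count of `c`s modulo 5; the other (13 states) tracks the last 2 symbols read. Each combined state is a pair, one component from each; accept when both components accept. Equivalent product states are then merged.
A 9-state machine:
        a   b   c  
>  q0   q0  q1  q2 
   q1   q3  q4  q2 
   q2   q2  q2  q5 
 * q3   q0  q1  q2 
 * q4   q3  q4  q2 
   q5   q5  q5  q6 
   q6   q6  q6  q7 
   q7   q7  q8  q0 
   q8   q7  q8  q3 
(> = start, * = accepting)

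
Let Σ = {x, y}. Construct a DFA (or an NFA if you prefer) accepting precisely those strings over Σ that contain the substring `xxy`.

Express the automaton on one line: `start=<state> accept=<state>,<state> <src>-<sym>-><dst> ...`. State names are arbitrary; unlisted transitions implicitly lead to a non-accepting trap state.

start=S0 accept=S3 S0-x->S1 S0-y->S0 S1-x->S2 S1-y->S0 S2-x->S2 S2-y->S3 S3-x->S3 S3-y->S3

States S0..S2 record the length of the longest prefix of `xxy` that matches the current input suffix. Reaching S3 means `xxy` has been seen, and we stay there forever. Accept from S3.
4 states suffice.
        x   y  
>  S0   S1  S0 
   S1   S2  S0 
   S2   S2  S3 
 * S3   S3  S3 
(> = start, * = accepting)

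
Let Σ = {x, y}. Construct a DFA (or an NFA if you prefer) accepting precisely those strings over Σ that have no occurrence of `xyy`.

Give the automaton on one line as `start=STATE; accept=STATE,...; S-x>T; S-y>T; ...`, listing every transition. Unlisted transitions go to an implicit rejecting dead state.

This is the complement of 'contains `xyy`'. Use the same substring-matching states — S0 through S3 holding how much of `xyy` has just been matched — but flip the accepting set: everything except the trap S3 accepts.
With 4 states:
        x   y  
>* S0   S1  S0 
 * S1   S1  S2 
 * S2   S1  S3 
   S3   S3  S3 
(> = start, * = accepting)

start=S0; accept=S0,S1,S2; S0-x>S1; S0-y>S0; S1-x>S1; S1-y>S2; S2-x>S1; S2-y>S3; S3-x>S3; S3-y>S3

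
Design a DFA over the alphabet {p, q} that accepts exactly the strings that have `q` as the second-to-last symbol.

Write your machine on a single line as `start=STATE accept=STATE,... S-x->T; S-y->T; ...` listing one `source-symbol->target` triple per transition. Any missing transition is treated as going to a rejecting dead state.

Because acceptance depends on a position counted from the end, the machine has to buffer the most recent 2 symbols. Make each state the string of the last up-to-2 symbols read; on input `x` shift the window left and append `x`. Accept when the buffered window has length 2 and begins with `q`.
       p  q 
>  A   B  C 
   B   D  E 
   C   F  G 
   D   D  E 
   E   F  G 
 * F   D  E 
 * G   F  G 
(> = start, * = accepting)

start=A; accept=F,G; A-p->B; A-q->C; B-p->D; B-q->E; C-p->F; C-q->G; D-p->D; D-q->E; E-p->F; E-q->G; F-p->D; F-q->E; G-p->F; G-q->G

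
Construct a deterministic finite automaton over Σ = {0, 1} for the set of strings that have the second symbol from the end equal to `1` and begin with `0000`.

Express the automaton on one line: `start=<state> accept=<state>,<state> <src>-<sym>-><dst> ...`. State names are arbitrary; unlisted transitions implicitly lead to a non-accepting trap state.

start=S0 accept=S11,S12 S0-0->S1 S0-1->S2 S1-0->S3 S1-1->S4 S2-0->S5 S2-1->S6 S3-0->S7 S3-1->S4 S4-0->S5 S4-1->S6 S5-0->S8 S5-1->S4 S6-0->S5 S6-1->S6 S7-0->S9 S7-1->S4 S8-0->S8 S8-1->S4 S9-0->S9 S9-1->S10 S10-0->S11 S10-1->S12 S11-0->S9 S11-1->S10 S12-0->S11 S12-1->S12

Build one automaton per condition and run them in lockstep. The first has 7 states tracking the last 2 symbols read; the second has 6 states tracking whether the input so far still matches the prefix `0000`. A product state is a pair (one from each), accepting exactly when both do.
With 13 states:
          0    1  
>  S0     S1   S2 
   S1     S3   S4 
   S2     S5   S6 
   S3     S7   S4 
   S4     S5   S6 
   S5     S8   S4 
   S6     S5   S6 
   S7     S9   S4 
   S8     S8   S4 
   S9     S9  S10 
   S10   S11  S12 
 * S11    S9  S10 
 * S12   S11  S12 
(> = start, * = accepting)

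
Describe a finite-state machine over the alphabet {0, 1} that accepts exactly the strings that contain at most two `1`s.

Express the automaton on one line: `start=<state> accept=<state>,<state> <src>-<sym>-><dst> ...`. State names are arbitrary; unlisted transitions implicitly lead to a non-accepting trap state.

Only the number of `1`s matters, and only up to 3. Make a chain S0 → S1 → S2 → S3 advanced by each `1` (with S3 absorbing); every other symbol self-loops. The accepting set is {S0, S1, S2}.
4 states suffice.
        0   1  
>* S0   S0  S1 
 * S1   S1  S2 
 * S2   S2  S3 
   S3   S3  S3 
(> = start, * = accepting)

start=S0 accept=S0,S1,S2 S0-0->S0 S0-1->S1 S1-0->S1 S1-1->S2 S2-0->S2 S2-1->S3 S3-0->S3 S3-1->S3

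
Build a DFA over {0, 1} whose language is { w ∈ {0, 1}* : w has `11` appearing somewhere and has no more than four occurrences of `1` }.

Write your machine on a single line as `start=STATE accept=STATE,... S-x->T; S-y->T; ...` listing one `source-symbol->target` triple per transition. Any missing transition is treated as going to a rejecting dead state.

Handle the two conditions separately and then intersect. One (3 states) tracks whether and how much of `11` has been seen; the other (6 states) tracks the count of `1`s, saturating at 5. Each combined state is a pair, one component from each; accept when both components accept. After merging equivalent states the machine shrinks.
With 10 states:
        0   1  
>  S0   S0  S1 
   S1   S2  S3 
   S2   S2  S4 
 * S3   S3  S5 
   S4   S6  S5 
 * S5   S5  S7 
   S6   S6  S8 
 * S7   S7  S9 
   S8   S9  S7 
   S9   S9  S9 
(> = start, * = accepting)

start=S0; accept=S3,S5,S7; S0-0->S0; S0-1->S1; S1-0->S2; S1-1->S3; S2-0->S2; S2-1->S4; S3-0->S3; S3-1->S5; S4-0->S6; S4-1->S5; S5-0->S5; S5-1->S7; S6-0->S6; S6-1->S8; S7-0->S7; S7-1->S9; S8-0->S9; S8-1->S7; S9-0->S9; S9-1->S9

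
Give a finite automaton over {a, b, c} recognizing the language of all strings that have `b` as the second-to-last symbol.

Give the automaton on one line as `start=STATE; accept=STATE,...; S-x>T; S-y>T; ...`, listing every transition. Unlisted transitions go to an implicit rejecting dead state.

start=q0; accept=q7,q8,q9; q0-a>q1; q0-b>q2; q0-c>q3; q1-a>q4; q1-b>q5; q1-c>q6; q2-a>q7; q2-b>q8; q2-c>q9; q3-a>q10; q3-b>q11; q3-c>q12; q4-a>q4; q4-b>q5; q4-c>q6; q5-a>q7; q5-b>q8; q5-c>q9; q6-a>q10; q6-b>q11; q6-c>q12; q7-a>q4; q7-b>q5; q7-c>q6; q8-a>q7; q8-b>q8; q8-c>q9; q9-a>q10; q9-b>q11; q9-c>q12; q10-a>q4; q10-b>q5; q10-c>q6; q11-a>q7; q11-b>q8; q11-c>q9; q12-a>q10; q12-b>q11; q12-c>q12

Because acceptance depends on a position counted from the end, the machine has to buffer the most recent 2 symbols. Make each state the string of the last up-to-2 symbols read; on input `x` shift the window left and append `x`. Accept when the buffered window has length 2 and begins with `b`.
A 13-state machine:
          a    b    c  
>  q0     q1   q2   q3 
   q1     q4   q5   q6 
   q2     q7   q8   q9 
   q3    q10  q11  q12 
   q4     q4   q5   q6 
   q5     q7   q8   q9 
   q6    q10  q11  q12 
 * q7     q4   q5   q6 
 * q8     q7   q8   q9 
 * q9    q10  q11  q12 
   q10    q4   q5   q6 
   q11    q7   q8   q9 
   q12   q10  q11  q12 
(> = start, * = accepting)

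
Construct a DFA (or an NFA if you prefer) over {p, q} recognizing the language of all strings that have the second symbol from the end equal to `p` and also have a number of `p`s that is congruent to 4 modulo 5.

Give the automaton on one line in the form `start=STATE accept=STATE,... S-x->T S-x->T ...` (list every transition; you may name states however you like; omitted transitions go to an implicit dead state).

Build one automaton per condition and run them in lockstep. One (7 states) tracks the last 2 symbols read; the other (5 states) tracks the count of `p`s modulo 5. Each combined state is a pair, one component from each; accept when both components accept.
       p  q 
>  A   B  C 
   B   D  E 
   C   F  G 
   D   H  I 
   E   J  K 
   F   D  E 
   G   F  G 
   H   L  M 
   I   N  O 
   J   H  I 
   K   J  K 
 * L   P  Q 
   M   R  S 
   N   L  M 
   O   N  O 
   P   T  U 
 * Q   V  W 
   R   P  Q 
   S   R  S 
   T   D  E 
   U   F  G 
   V   T  U 
   W   V  W 
(> = start, * = accepting)

start=A accept=L,Q A-p->B A-q->C B-p->D B-q->E C-p->F C-q->G D-p->H D-q->I E-p->J E-q->K F-p->D F-q->E G-p->F G-q->G H-p->L H-q->M I-p->N I-q->O J-p->H J-q->I K-p->J K-q->K L-p->P L-q->Q M-p->R M-q->S N-p->L N-q->M O-p->N O-q->O P-p->T P-q->U Q-p->V Q-q->W R-p->P R-q->Q S-p->R S-q->S T-p->D T-q->E U-p->F U-q->G V-p->T V-q->U W-p->V W-q->W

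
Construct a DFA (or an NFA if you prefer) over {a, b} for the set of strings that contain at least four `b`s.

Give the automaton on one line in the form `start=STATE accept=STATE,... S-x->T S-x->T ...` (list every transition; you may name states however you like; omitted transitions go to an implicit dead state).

start=s0 accept=s4,s5 s0-a->s0 s0-b->s1 s1-a->s1 s1-b->s2 s2-a->s2 s2-b->s3 s3-a->s3 s3-b->s4 s4-a->s4 s4-b->s5 s5-a->s5 s5-b->s5

Only the number of `b`s matters, and only up to 5. Make a chain s0 → s1 → s2 → s3 → s4 → s5 advanced by each `b` (with s5 absorbing); every other symbol self-loops. The accepting set is {s4, s5}.
A 6-state machine:
        a   b  
>  s0   s0  s1 
   s1   s1  s2 
   s2   s2  s3 
   s3   s3  s4 
 * s4   s4  s5 
 * s5   s5  s5 
(> = start, * = accepting)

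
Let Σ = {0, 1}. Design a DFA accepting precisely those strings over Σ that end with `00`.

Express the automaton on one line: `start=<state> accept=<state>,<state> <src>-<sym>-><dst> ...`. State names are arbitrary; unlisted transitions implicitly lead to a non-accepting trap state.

Let each state record the length of the longest suffix of the input read so far that is also a prefix of `00`. q1 means the last symbol is `0`; q2 means the last 2 symbols are `00`. Accept only at q2, where the string currently ends in `00`.
        0   1  
>  q0   q1  q0 
   q1   q2  q0 
 * q2   q2  q0 
(> = start, * = accepting)

start=q0 accept=q2 q0-0->q1 q0-1->q0 q1-0->q2 q1-1->q0 q2-0->q2 q2-1->q0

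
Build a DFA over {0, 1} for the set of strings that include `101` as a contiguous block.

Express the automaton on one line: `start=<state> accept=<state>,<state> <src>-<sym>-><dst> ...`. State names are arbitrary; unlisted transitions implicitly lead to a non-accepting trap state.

States A..C record the length of the longest prefix of `101` that matches the current input suffix. Reaching D means `101` has been seen, and we stay there forever. Accept from D.
A 4-state machine:
       0  1 
>  A   A  B 
   B   C  B 
   C   A  D 
 * D   D  D 
(> = start, * = accepting)

start=A accept=D A-0->A A-1->B B-0->C B-1->B C-0->A C-1->D D-0->D D-1->D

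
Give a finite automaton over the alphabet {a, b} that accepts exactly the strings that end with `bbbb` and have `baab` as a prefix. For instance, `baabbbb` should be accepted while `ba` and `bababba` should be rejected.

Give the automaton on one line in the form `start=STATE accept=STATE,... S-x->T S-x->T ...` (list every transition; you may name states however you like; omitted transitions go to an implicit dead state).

Run two small machines in parallel and take their product. One (5 states) tracks how much of the suffix `bbbb` has currently been matched; the other (6 states) tracks whether the input so far still matches the prefix `baab`. Each combined state is a pair, one component from each; accept when both components accept. Minimizing collapses redundant product states.
A 10-state machine:
        a   b  
>  s0   s1  s2 
   s1   s1  s1 
   s2   s3  s1 
   s3   s4  s1 
   s4   s1  s5 
   s5   s6  s7 
   s6   s6  s5 
   s7   s6  s8 
   s8   s6  s9 
 * s9   s6  s9 
(> = start, * = accepting)

start=s0 accept=s9 s0-a->s1 s0-b->s2 s1-a->s1 s1-b->s1 s2-a->s3 s2-b->s1 s3-a->s4 s3-b->s1 s4-a->s1 s4-b->s5 s5-a->s6 s5-b->s7 s6-a->s6 s6-b->s5 s7-a->s6 s7-b->s8 s8-a->s6 s8-b->s9 s9-a->s6 s9-b->s9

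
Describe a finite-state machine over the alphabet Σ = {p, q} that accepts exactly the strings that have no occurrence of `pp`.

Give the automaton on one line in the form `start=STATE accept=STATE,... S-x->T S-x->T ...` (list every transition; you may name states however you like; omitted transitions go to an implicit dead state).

Track partial matches of the forbidden pattern `pp`. State S2 is a dead state reached once `pp` has occurred; every other state accepts. S0 means no part of `pp` is currently matched.
With 3 states:
        p   q  
>* S0   S1  S0 
 * S1   S2  S0 
   S2   S2  S2 
(> = start, * = accepting)

start=S0 accept=S0,S1 S0-p->S1 S0-q->S0 S1-p->S2 S1-q->S0 S2-p->S2 S2-q->S2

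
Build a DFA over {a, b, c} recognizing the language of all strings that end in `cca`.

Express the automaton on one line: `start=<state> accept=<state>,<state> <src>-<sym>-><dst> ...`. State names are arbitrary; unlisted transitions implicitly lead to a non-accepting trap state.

Remember how much of `cca` the current input suffix matches. State S0 means no match yet; S1 means the last symbol is `c`; S2 means the last 2 symbols are `cc`; S3 means the last 3 symbols are `cca`. Only S3 accepts. On a mismatch, fall back to the longest proper suffix that is still a prefix of `cca`.
A 4-state machine:
        a   b   c  
>  S0   S0  S0  S1 
   S1   S0  S0  S2 
   S2   S3  S0  S2 
 * S3   S0  S0  S1 
(> = start, * = accepting)

start=S0 accept=S3 S0-a->S0 S0-b->S0 S0-c->S1 S1-a->S0 S1-b->S0 S1-c->S2 S2-a->S3 S2-b->S0 S2-c->S2 S3-a->S0 S3-b->S0 S3-c->S1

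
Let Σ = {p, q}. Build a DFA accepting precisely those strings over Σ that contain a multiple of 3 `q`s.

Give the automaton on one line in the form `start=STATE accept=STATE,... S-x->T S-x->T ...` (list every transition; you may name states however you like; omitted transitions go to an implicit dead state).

The only thing that matters is how many `q`s have appeared, reduced mod 3. Use one state per residue: s0 for 0, …, s2 for 2. Reading `q` moves to the next residue; anything else stays put. s0 is accepting.
3 states suffice.
        p   q  
>* s0   s0  s1 
   s1   s1  s2 
   s2   s2  s0 
(> = start, * = accepting)

start=s0 accept=s0 s0-p->s0 s0-q->s1 s1-p->s1 s1-q->s2 s2-p->s2 s2-q->s0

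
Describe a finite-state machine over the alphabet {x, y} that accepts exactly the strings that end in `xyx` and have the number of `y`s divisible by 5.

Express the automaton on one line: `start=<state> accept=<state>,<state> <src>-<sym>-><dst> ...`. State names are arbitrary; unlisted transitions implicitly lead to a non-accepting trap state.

start=q0 accept=q19 q0-x->q1 q0-y->q2 q1-x->q1 q1-y->q3 q2-x->q4 q2-y->q5 q3-x->q6 q3-y->q5 q4-x->q4 q4-y->q7 q5-x->q8 q5-y->q9 q6-x->q4 q6-y->q7 q7-x->q10 q7-y->q9 q8-x->q8 q8-y->q11 q9-x->q12 q9-y->q13 q10-x->q8 q10-y->q11 q11-x->q14 q11-y->q13 q12-x->q12 q12-y->q15 q13-x->q16 q13-y->q0 q14-x->q12 q14-y->q15 q15-x->q17 q15-y->q0 q16-x->q16 q16-y->q18 q17-x->q16 q17-y->q18 q18-x->q19 q18-y->q2 q19-x->q1 q19-y->q3

Run two small machines in parallel and take their product. One (4 states) tracks how much of the suffix `xyx` has currently been matched; the other (5 states) tracks the count of `y`s modulo 5. Each combined state is a pair, one component from each; accept when both components accept.
20 states suffice.
          x    y  
>  q0     q1   q2 
   q1     q1   q3 
   q2     q4   q5 
   q3     q6   q5 
   q4     q4   q7 
   q5     q8   q9 
   q6     q4   q7 
   q7    q10   q9 
   q8     q8  q11 
   q9    q12  q13 
   q10    q8  q11 
   q11   q14  q13 
   q12   q12  q15 
   q13   q16   q0 
   q14   q12  q15 
   q15   q17   q0 
   q16   q16  q18 
   q17   q16  q18 
   q18   q19   q2 
 * q19    q1   q3 
(> = start, * = accepting)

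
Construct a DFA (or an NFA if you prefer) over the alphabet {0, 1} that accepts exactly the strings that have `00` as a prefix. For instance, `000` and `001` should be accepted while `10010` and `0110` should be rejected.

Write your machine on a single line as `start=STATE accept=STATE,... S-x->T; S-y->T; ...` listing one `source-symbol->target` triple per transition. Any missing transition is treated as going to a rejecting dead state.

start=A; accept=C; A-0->B; A-1->D; B-0->C; B-1->D; C-0->C; C-1->C; D-0->D; D-1->D

Check the first 2 symbols one by one: A through B record how many have matched `00` so far; any wrong symbol goes to the dead state D. After all 2 match we enter the accepting sink C.
4 states suffice.
       0  1 
>  A   B  D 
   B   C  D 
 * C   C  C 
   D   D  D 
(> = start, * = accepting)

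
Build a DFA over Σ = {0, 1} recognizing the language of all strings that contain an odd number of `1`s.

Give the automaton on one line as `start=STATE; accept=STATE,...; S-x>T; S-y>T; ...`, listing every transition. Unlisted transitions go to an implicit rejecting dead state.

Keep the running count of `1`s modulo 2: each `1` advances along the cycle s0 → s1 → s0 while other symbols loop. Accept at s1.
        0   1  
>  s0   s0  s1 
 * s1   s1  s0 
(> = start, * = accepting)

start=s0; accept=s1; s0-0>s0; s0-1>s1; s1-0>s1; s1-1>s0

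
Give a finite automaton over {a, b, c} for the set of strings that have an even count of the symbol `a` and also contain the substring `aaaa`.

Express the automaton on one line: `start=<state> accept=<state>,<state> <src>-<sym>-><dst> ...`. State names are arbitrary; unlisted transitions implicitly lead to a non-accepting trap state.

Run two small machines in parallel and take their product. The first has 2 states tracking the count of `a`s modulo 2; the second has 5 states tracking whether and how much of `aaaa` has been seen. A product state is a pair (one from each), accepting exactly when both do.
        a   b   c  
>  s0   s1  s0  s0 
   s1   s2  s3  s3 
   s2   s4  s0  s0 
   s3   s5  s3  s3 
   s4   s6  s3  s3 
   s5   s7  s0  s0 
 * s6   s8  s6  s6 
   s7   s9  s3  s3 
   s8   s6  s8  s8 
   s9   s8  s0  s0 
(> = start, * = accepting)

start=s0 accept=s6 s0-a->s1 s0-b->s0 s0-c->s0 s1-a->s2 s1-b->s3 s1-c->s3 s2-a->s4 s2-b->s0 s2-c->s0 s3-a->s5 s3-b->s3 s3-c->s3 s4-a->s6 s4-b->s3 s4-c->s3 s5-a->s7 s5-b->s0 s5-c->s0 s6-a->s8 s6-b->s6 s6-c->s6 s7-a->s9 s7-b->s3 s7-c->s3 s8-a->s6 s8-b->s8 s8-c->s8 s9-a->s8 s9-b->s0 s9-c->s0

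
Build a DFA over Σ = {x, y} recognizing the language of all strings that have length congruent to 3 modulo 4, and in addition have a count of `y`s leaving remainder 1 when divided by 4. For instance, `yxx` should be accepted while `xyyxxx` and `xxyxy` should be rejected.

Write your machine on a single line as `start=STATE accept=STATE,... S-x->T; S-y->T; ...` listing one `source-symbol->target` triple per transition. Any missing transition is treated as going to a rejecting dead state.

start=S0; accept=S7; S0-x->S1; S0-y->S2; S1-x->S3; S1-y->S4; S2-x->S4; S2-y->S5; S3-x->S6; S3-y->S7; S4-x->S7; S4-y->S8; S5-x->S8; S5-y->S9; S6-x->S0; S6-y->S10; S7-x->S10; S7-y->S11; S8-x->S11; S8-y->S12; S9-x->S12; S9-y->S0; S10-x->S2; S10-y->S13; S11-x->S13; S11-y->S14; S12-x->S14; S12-y->S1; S13-x->S5; S13-y->S15; S14-x->S15; S14-y->S3; S15-x->S9; S15-y->S6

Handle the two conditions separately and then intersect. The first has 4 states tracking the input length modulo 4; the second has 4 states tracking the count of `y`s modulo 4. A product state is a pair (one from each), accepting exactly when both do.
With 16 states:
          x    y  
>  S0     S1   S2 
   S1     S3   S4 
   S2     S4   S5 
   S3     S6   S7 
   S4     S7   S8 
   S5     S8   S9 
   S6     S0  S10 
 * S7    S10  S11 
   S8    S11  S12 
   S9    S12   S0 
   S10    S2  S13 
   S11   S13  S14 
   S12   S14   S1 
   S13    S5  S15 
   S14   S15   S3 
   S15    S9   S6 
(> = start, * = accepting)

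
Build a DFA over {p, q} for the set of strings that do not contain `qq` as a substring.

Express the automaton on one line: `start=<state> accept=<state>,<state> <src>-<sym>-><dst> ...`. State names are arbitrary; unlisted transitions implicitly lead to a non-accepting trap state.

This is the complement of 'contains `qq`'. Use the same substring-matching states — s0 through s2 holding how much of `qq` has just been matched — but flip the accepting set: everything except the trap s2 accepts.
A 3-state machine:
        p   q  
>* s0   s0  s1 
 * s1   s0  s2 
   s2   s2  s2 
(> = start, * = accepting)

start=s0 accept=s0,s1 s0-p->s0 s0-q->s1 s1-p->s0 s1-q->s2 s2-p->s2 s2-q->s2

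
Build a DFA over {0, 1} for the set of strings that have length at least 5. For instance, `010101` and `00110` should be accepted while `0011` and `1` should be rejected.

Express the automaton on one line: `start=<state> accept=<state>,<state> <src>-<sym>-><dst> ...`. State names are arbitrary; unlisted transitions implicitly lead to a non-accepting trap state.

We only need to distinguish lengths 0, 1, …, 5, and '>5'. Chain q0 → q1 → q2 → q3 → q4 → q5 → q6 on every symbol, with q6 looping. Accepting states: {q5, q6}.
        0   1  
>  q0   q1  q1 
   q1   q2  q2 
   q2   q3  q3 
   q3   q4  q4 
   q4   q5  q5 
 * q5   q6  q6 
 * q6   q6  q6 
(> = start, * = accepting)

start=q0 accept=q5,q6 q0-0->q1 q0-1->q1 q1-0->q2 q1-1->q2 q2-0->q3 q2-1->q3 q3-0->q4 q3-1->q4 q4-0->q5 q4-1->q5 q5-0->q6 q5-1->q6 q6-0->q6 q6-1->q6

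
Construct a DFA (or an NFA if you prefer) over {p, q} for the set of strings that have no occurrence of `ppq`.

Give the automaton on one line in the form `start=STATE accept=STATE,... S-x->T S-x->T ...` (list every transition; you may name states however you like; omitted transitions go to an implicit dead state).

start=A accept=A,B,C A-p->B A-q->A B-p->C B-q->A C-p->C C-q->D D-p->D D-q->D

This is the complement of 'contains `ppq`'. Use the same substring-matching states — A through D holding how much of `ppq` has just been matched — but flip the accepting set: everything except the trap D accepts.
With 4 states:
       p  q 
>* A   B  A 
 * B   C  A 
 * C   C  D 
   D   D  D 
(> = start, * = accepting)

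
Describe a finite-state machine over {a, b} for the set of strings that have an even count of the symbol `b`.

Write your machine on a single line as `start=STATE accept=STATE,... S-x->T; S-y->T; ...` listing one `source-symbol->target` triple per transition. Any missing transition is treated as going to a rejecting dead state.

start=S0; accept=S0; S0-a->S0; S0-b->S1; S1-a->S1; S1-b->S0

Keep the running count of `b`s modulo 2: each `b` advances along the cycle S0 → S1 → S0 while other symbols loop. Accept at S0.
2 states suffice.
        a   b  
>* S0   S0  S1 
   S1   S1  S0 
(> = start, * = accepting)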